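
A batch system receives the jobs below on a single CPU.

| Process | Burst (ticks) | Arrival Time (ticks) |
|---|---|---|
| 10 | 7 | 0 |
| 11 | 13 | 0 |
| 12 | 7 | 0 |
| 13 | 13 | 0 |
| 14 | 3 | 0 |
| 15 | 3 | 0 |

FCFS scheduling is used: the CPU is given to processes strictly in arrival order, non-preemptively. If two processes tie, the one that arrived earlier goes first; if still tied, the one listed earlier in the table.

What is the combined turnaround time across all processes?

Gantt: | 10 0-7 | 11 7-20 | 12 20-27 | 13 27-40 | 14 40-43 | 15 43-46 |
Completion: 10=7  11=20  12=27  13=40  14=43  15=46
Turnaround (C−A): 10=7  11=20  12=27  13=40  14=43  15=46
Turnaround = completion − arrival: 10=7, 11=20, 12=27, 13=40, 14=43, 15=46
Total turnaround = 7 + 20 + 27 + 40 + 43 + 46 = 183

183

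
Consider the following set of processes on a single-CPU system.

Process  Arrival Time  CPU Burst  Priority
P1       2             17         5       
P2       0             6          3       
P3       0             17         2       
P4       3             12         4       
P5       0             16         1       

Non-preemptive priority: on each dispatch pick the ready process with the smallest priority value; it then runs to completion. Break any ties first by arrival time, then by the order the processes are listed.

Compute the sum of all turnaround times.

202

Gantt: | P5 0-16 | P3 16-33 | P2 33-39 | P4 39-51 | P1 51-68 |
Completion: P1=68  P2=39  P3=33  P4=51  P5=16
Turnaround = completion − arrival: P1=66, P2=39, P3=33, P4=48, P5=16
Total turnaround = 66 + 39 + 33 + 48 + 16 = 202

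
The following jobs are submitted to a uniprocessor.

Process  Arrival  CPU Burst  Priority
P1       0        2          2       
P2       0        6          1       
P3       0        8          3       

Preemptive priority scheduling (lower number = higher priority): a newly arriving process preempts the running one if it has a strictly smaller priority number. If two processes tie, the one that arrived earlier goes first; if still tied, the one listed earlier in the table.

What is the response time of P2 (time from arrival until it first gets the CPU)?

0

Timeline: | P2 0-6 | P1 6-8 | P3 8-16 |
Completion: P1=8  P2=6  P3=16
Turnaround (C−A): P1=8  P2=6  P3=16
Response(P2) = first start − arrival = 0 − 0 = 0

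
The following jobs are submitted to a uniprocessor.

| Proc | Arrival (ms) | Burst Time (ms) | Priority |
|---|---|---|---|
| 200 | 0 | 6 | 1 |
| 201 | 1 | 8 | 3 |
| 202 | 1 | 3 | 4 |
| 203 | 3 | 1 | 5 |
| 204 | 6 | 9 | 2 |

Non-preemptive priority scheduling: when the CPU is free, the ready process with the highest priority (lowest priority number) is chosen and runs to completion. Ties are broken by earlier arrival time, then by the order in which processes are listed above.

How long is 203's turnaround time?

Gantt: | 200 0-6 | 204 6-15 | 201 15-23 | 202 23-26 | 203 26-27 |
Completion: 200=6  201=23  202=26  203=27  204=15
Turnaround (C−A): 200=6  201=22  202=25  203=24  204=9
Turnaround(203) = completion − arrival = 27 − 3 = 24

24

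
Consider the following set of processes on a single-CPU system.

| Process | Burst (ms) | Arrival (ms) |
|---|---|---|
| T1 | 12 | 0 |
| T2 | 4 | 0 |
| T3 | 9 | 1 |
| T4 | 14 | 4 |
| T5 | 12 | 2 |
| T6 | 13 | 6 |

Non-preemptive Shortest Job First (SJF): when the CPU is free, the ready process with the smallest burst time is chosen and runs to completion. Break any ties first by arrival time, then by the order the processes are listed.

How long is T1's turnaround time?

25

Gantt: | T2 0-4 | T3 4-13 | T1 13-25 | T5 25-37 | T6 37-50 | T4 50-64 |
Completion: T1=25  T2=4  T3=13  T4=64  T5=37  T6=50
Turnaround (C−A): T1=25  T2=4  T3=12  T4=60  T5=35  T6=44
Turnaround(T1) = completion − arrival = 25 − 0 = 25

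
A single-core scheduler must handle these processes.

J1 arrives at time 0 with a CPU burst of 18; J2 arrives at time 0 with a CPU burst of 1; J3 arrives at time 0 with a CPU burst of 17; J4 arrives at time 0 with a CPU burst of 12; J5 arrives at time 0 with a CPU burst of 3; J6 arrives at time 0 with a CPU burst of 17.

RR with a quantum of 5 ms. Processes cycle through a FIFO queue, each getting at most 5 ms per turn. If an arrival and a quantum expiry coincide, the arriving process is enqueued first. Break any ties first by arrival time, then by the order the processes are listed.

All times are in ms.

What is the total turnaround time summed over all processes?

279

Gantt: | J1 0-5 | J2 5-6 | J3 6-11 | J4 11-16 | J5 16-19 | J6 19-24 | J1 24-29 | J3 29-34 | J4 34-39 | J6 39-44 | J1 44-49 | J3 49-54 | J4 54-56 | J6 56-61 | J1 61-64 | J3 64-66 | J6 66-68 |
Completion: J1=64  J2=6  J3=66  J4=56  J5=19  J6=68
Turnaround (C−A): J1=64  J2=6  J3=66  J4=56  J5=19  J6=68
Turnaround = completion − arrival: J1=64, J2=6, J3=66, J4=56, J5=19, J6=68
Total turnaround = 64 + 6 + 66 + 56 + 19 + 68 = 279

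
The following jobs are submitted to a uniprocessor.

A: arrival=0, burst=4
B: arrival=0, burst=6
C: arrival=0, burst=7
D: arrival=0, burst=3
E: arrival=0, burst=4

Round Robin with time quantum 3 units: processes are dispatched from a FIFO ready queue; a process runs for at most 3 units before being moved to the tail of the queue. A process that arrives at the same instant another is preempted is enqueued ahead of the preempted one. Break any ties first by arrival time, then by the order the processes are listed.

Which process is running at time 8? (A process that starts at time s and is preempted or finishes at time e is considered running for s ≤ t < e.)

C

Timeline: | A 0-3 | B 3-6 | C 6-9 | D 9-12 | E 12-15 | A 15-16 | B 16-19 | C 19-22 | E 22-23 | C 23-24 |
Completion: A=16  B=19  C=24  D=12  E=23
Turnaround (C−A): A=16  B=19  C=24  D=12  E=23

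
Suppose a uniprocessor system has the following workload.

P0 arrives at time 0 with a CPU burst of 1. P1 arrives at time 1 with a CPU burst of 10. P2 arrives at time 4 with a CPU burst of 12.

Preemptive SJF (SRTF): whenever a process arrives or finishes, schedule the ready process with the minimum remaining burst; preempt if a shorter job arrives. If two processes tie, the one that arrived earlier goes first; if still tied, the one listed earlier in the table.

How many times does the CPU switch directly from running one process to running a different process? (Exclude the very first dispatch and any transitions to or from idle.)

2

Timeline: | P0 0-1 | P1 1-11 | P2 11-23 |
Completion: P0=1  P1=11  P2=23
Turnaround (C−A): P0=1  P1=10  P2=19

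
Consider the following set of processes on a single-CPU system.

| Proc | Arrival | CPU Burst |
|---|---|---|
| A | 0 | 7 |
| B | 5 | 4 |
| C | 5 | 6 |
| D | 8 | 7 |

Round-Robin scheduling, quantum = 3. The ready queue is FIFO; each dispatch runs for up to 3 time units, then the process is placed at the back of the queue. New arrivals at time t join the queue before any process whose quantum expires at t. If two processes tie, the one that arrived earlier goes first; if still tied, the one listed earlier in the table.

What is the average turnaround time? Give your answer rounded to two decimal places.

Gantt: | A 0-6 | B 6-9 | C 9-12 | A 12-13 | D 13-16 | B 16-17 | C 17-20 | D 20-24 |
Completion: A=13  B=17  C=20  D=24
Turnaround (C−A): A=13  B=12  C=15  D=16
Turnaround times: A=13, B=12, C=15, D=16
Average turnaround = (13+12+15+16) / 4 = 56/4 = 14.00

14.00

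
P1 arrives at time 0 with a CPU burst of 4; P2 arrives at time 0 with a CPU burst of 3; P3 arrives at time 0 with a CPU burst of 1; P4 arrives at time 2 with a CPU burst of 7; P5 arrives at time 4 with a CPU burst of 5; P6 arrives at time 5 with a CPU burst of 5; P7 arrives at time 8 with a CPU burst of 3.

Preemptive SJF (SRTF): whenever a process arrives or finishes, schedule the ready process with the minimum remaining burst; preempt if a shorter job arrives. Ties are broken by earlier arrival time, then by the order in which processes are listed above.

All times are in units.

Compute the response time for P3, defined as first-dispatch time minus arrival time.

0

Schedule: | P3 0-1 | P2 1-4 | P1 4-8 | P7 8-11 | P5 11-16 | P6 16-21 | P4 21-28 |
Completion: P1=8  P2=4  P3=1  P4=28  P5=16  P6=21  P7=11
Turnaround (C−A): P1=8  P2=4  P3=1  P4=26  P5=12  P6=16  P7=3
Response(P3) = first start − arrival = 0 − 0 = 0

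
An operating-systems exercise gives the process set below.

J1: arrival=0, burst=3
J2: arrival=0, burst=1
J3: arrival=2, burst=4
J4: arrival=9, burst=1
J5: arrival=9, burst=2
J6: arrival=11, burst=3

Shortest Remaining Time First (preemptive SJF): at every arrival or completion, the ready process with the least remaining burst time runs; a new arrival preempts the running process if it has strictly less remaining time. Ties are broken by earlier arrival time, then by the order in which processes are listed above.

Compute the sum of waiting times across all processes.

Gantt: | J2 0-1 | J1 1-4 | J3 4-8 | idle 8-9 | J4 9-10 | J5 10-12 | J6 12-15 |
Completion: J1=4  J2=1  J3=8  J4=10  J5=12  J6=15
Waiting = turnaround − burst: J1=1, J2=0, J3=2, J4=0, J5=1, J6=1
Total waiting = 1 + 0 + 2 + 0 + 1 + 1 = 5

5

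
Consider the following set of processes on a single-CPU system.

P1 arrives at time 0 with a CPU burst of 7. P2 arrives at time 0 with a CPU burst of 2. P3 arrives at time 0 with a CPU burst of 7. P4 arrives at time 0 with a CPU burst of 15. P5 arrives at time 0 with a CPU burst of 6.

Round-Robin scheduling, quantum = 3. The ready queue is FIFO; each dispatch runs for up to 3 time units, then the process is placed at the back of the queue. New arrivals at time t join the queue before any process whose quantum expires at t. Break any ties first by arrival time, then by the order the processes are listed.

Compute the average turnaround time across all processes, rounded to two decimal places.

24.60

Gantt: | P1 0-3 | P2 3-5 | P3 5-8 | P4 8-11 | P5 11-14 | P1 14-17 | P3 17-20 | P4 20-23 | P5 23-26 | P1 26-27 | P3 27-28 | P4 28-37 |
Completion: P1=27  P2=5  P3=28  P4=37  P5=26
Turnaround times: P1=27, P2=5, P3=28, P4=37, P5=26
Average turnaround = (27+5+28+37+26) / 5 = 123/5 = 24.60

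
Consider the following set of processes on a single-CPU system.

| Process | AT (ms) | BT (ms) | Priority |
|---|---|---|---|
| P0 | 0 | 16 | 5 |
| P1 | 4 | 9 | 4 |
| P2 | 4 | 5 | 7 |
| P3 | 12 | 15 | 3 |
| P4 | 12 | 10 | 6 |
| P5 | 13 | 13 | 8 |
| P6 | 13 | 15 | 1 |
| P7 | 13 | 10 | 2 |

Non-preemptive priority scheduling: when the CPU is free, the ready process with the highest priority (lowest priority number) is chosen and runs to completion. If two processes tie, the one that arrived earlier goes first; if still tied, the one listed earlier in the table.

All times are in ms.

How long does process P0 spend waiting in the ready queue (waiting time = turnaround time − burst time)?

Schedule: | P0 0-16 | P6 16-31 | P7 31-41 | P3 41-56 | P1 56-65 | P4 65-75 | P2 75-80 | P5 80-93 |
Completion: P0=16  P1=65  P2=80  P3=56  P4=75  P5=93  P6=31  P7=41
Waiting(P0) = turnaround − burst = 16 − 16 = 0

0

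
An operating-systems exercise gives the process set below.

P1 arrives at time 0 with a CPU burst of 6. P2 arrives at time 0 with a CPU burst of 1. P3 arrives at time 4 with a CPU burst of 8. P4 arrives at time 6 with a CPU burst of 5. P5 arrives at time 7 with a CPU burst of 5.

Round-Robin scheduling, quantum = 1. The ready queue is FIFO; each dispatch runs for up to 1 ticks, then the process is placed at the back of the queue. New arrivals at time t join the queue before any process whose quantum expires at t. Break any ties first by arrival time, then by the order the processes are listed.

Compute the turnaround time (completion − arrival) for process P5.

Timeline: | P1 0-1 | P2 1-2 | P1 2-4 | P3 4-5 | P1 5-6 | P3 6-7 | P4 7-8 | P1 8-9 | P5 9-10 | P3 10-11 | P4 11-12 | P1 12-13 | P5 13-14 | P3 14-15 | P4 15-16 | P5 16-17 | P3 17-18 | P4 18-19 | P5 19-20 | P3 20-21 | P4 21-22 | P5 22-23 | P3 23-25 |
Completion: P1=13  P2=2  P3=25  P4=22  P5=23
Turnaround (C−A): P1=13  P2=2  P3=21  P4=16  P5=16
Turnaround(P5) = completion − arrival = 23 − 7 = 16

16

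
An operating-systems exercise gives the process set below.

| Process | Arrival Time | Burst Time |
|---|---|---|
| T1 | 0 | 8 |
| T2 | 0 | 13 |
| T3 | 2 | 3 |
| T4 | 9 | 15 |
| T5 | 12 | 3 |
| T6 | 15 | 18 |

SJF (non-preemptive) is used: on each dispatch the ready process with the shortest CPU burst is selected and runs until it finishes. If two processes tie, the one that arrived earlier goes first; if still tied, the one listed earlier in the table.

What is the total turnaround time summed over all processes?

134

Timeline: | T1 0-8 | T3 8-11 | T2 11-24 | T5 24-27 | T4 27-42 | T6 42-60 |
Completion: T1=8  T2=24  T3=11  T4=42  T5=27  T6=60
Turnaround (C−A): T1=8  T2=24  T3=9  T4=33  T5=15  T6=45
Turnaround = completion − arrival: T1=8, T2=24, T3=9, T4=33, T5=15, T6=45
Total turnaround = 8 + 24 + 9 + 33 + 15 + 45 = 134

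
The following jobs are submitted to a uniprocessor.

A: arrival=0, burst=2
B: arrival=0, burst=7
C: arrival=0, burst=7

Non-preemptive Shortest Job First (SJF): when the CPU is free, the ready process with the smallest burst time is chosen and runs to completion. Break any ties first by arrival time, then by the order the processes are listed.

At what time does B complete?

Timeline: | A 0-2 | B 2-9 | C 9-16 |
Completion: A=2  B=9  C=16
Turnaround (C−A): A=2  B=9  C=16

9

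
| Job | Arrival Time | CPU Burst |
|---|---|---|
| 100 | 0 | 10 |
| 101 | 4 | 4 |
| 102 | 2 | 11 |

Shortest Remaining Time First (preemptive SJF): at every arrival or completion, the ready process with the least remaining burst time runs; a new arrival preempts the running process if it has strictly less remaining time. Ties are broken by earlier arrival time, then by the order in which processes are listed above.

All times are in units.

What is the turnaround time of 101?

Timeline: | 100 0-4 | 101 4-8 | 100 8-14 | 102 14-25 |
Completion: 100=14  101=8  102=25
Turnaround (C−A): 100=14  101=4  102=23
Turnaround(101) = completion − arrival = 8 − 4 = 4

4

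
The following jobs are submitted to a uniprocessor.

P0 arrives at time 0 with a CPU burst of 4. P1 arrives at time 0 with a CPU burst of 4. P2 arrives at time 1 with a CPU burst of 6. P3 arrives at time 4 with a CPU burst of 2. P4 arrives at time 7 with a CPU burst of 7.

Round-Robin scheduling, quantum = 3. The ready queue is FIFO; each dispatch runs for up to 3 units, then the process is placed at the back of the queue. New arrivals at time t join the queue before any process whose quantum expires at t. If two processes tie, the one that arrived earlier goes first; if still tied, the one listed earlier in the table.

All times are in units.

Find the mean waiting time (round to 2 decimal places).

8.40

Timeline: | P0 0-3 | P1 3-6 | P2 6-9 | P0 9-10 | P3 10-12 | P1 12-13 | P4 13-16 | P2 16-19 | P4 19-23 |
Completion: P0=10  P1=13  P2=19  P3=12  P4=23
Turnaround (C−A): P0=10  P1=13  P2=18  P3=8  P4=16
Waiting times: P0=6, P1=9, P2=12, P3=6, P4=9
Average waiting = (6+9+12+6+9) / 5 = 42/5 = 8.40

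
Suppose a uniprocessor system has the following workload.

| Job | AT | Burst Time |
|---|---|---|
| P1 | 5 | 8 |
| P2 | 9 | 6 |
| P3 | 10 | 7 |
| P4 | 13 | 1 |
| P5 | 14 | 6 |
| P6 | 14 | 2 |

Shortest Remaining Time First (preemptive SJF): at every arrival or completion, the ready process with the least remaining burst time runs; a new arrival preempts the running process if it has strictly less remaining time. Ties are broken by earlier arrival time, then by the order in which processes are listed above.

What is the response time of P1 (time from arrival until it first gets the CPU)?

Timeline: | idle 0-5 | P1 5-13 | P4 13-14 | P6 14-16 | P2 16-22 | P5 22-28 | P3 28-35 |
Completion: P1=13  P2=22  P3=35  P4=14  P5=28  P6=16
Turnaround (C−A): P1=8  P2=13  P3=25  P4=1  P5=14  P6=2
Response(P1) = first start − arrival = 5 − 5 = 0

0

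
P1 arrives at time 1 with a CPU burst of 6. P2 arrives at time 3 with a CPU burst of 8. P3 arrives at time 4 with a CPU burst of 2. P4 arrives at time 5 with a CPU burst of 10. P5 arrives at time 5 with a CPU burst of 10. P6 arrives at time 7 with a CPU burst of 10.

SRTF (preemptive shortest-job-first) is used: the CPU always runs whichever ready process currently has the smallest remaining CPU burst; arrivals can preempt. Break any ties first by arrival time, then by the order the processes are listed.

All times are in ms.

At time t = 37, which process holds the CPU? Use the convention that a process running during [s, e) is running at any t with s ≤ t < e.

P6

Schedule: | idle 0-1 | P1 1-4 | P3 4-6 | P1 6-9 | P2 9-17 | P4 17-27 | P5 27-37 | P6 37-47 |
Completion: P1=9  P2=17  P3=6  P4=27  P5=37  P6=47
Turnaround (C−A): P1=8  P2=14  P3=2  P4=22  P5=32  P6=40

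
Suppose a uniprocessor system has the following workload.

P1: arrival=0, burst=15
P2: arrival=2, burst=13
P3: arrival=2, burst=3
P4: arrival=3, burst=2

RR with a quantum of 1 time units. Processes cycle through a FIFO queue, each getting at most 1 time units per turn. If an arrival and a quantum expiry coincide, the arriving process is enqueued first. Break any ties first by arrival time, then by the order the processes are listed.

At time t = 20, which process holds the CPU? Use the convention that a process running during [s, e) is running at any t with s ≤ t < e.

Timeline: | P1 0-2 | P2 2-3 | P3 3-4 | P1 4-5 | P4 5-6 | P2 6-7 | P3 7-8 | P1 8-9 | P4 9-10 | P2 10-11 | P3 11-12 | P1 12-13 | P2 13-14 | P1 14-15 | P2 15-16 | P1 16-17 | P2 17-18 | P1 18-19 | P2 19-20 | P1 20-21 | P2 21-22 | P1 22-23 | P2 23-24 | P1 24-25 | P2 25-26 | P1 26-27 | P2 27-28 | P1 28-29 | P2 29-30 | P1 30-31 | P2 31-32 | P1 32-33 |
Completion: P1=33  P2=32  P3=12  P4=10
Turnaround (C−A): P1=33  P2=30  P3=10  P4=7

P1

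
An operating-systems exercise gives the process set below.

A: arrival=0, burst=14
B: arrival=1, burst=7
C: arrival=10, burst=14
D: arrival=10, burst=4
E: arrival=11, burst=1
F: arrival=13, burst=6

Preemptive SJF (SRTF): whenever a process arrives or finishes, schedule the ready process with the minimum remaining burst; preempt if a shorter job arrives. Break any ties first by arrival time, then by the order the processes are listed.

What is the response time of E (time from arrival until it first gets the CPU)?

0

Schedule: | A 0-1 | B 1-8 | A 8-10 | D 10-11 | E 11-12 | D 12-15 | F 15-21 | A 21-32 | C 32-46 |
Completion: A=32  B=8  C=46  D=15  E=12  F=21
Turnaround (C−A): A=32  B=7  C=36  D=5  E=1  F=8
Response(E) = first start − arrival = 11 − 11 = 0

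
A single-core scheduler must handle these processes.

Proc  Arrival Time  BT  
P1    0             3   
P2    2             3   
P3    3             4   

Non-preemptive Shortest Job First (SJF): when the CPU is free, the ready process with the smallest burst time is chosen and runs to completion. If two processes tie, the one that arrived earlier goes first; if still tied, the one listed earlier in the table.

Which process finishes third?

P3

Gantt: | P1 0-3 | P2 3-6 | P3 6-10 |
Completion: P1=3  P2=6  P3=10
Turnaround (C−A): P1=3  P2=4  P3=7
Finish order: P1 → P2 → P3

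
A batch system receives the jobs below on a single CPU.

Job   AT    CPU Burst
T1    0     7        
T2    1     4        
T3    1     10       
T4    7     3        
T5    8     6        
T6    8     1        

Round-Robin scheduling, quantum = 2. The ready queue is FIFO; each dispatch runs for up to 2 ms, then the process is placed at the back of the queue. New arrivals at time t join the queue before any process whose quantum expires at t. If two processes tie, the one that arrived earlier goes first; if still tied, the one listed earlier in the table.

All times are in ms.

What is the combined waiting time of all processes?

78

Gantt: | T1 0-2 | T2 2-4 | T3 4-6 | T1 6-8 | T2 8-10 | T3 10-12 | T4 12-14 | T5 14-16 | T6 16-17 | T1 17-19 | T3 19-21 | T4 21-22 | T5 22-24 | T1 24-25 | T3 25-27 | T5 27-29 | T3 29-31 |
Completion: T1=25  T2=10  T3=31  T4=22  T5=29  T6=17
Turnaround (C−A): T1=25  T2=9  T3=30  T4=15  T5=21  T6=9
Waiting = turnaround − burst: T1=18, T2=5, T3=20, T4=12, T5=15, T6=8
Total waiting = 18 + 5 + 20 + 12 + 15 + 8 = 78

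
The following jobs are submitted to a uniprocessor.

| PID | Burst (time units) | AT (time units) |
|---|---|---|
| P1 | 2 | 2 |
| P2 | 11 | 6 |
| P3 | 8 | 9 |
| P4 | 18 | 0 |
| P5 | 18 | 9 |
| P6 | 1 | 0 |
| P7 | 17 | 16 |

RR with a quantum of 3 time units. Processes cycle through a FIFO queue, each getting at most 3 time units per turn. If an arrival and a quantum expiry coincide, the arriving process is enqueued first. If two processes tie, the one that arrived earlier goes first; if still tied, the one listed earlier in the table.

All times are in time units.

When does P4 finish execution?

Gantt: | P4 0-3 | P6 3-4 | P1 4-6 | P4 6-9 | P2 9-12 | P3 12-15 | P5 15-18 | P4 18-21 | P2 21-24 | P3 24-27 | P7 27-30 | P5 30-33 | P4 33-36 | P2 36-39 | P3 39-41 | P7 41-44 | P5 44-47 | P4 47-50 | P2 50-52 | P7 52-55 | P5 55-58 | P4 58-61 | P7 61-64 | P5 64-67 | P7 67-70 | P5 70-73 | P7 73-75 |
Completion: P1=6  P2=52  P3=41  P4=61  P5=73  P6=4  P7=75

61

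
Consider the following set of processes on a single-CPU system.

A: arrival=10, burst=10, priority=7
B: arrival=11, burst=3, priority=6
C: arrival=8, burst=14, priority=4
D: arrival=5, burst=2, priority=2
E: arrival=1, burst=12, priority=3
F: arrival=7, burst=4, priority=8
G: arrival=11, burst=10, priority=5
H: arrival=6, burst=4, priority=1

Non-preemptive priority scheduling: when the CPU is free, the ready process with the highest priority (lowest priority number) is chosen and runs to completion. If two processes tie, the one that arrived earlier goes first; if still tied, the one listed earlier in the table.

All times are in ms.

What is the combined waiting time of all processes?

Timeline: | idle 0-1 | E 1-13 | H 13-17 | D 17-19 | C 19-33 | G 33-43 | B 43-46 | A 46-56 | F 56-60 |
Completion: A=56  B=46  C=33  D=19  E=13  F=60  G=43  H=17
Turnaround (C−A): A=46  B=35  C=25  D=14  E=12  F=53  G=32  H=11
Waiting = turnaround − burst: A=36, B=32, C=11, D=12, E=0, F=49, G=22, H=7
Total waiting = 36 + 32 + 11 + 12 + 0 + 49 + 22 + 7 = 169

169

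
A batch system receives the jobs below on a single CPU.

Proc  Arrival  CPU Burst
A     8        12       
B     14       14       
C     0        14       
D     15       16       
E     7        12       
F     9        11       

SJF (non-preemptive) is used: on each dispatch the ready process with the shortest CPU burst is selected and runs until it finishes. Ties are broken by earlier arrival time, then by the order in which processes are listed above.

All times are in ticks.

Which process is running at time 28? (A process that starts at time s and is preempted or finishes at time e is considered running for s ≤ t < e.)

Timeline: | C 0-14 | F 14-25 | E 25-37 | A 37-49 | B 49-63 | D 63-79 |
Completion: A=49  B=63  C=14  D=79  E=37  F=25

E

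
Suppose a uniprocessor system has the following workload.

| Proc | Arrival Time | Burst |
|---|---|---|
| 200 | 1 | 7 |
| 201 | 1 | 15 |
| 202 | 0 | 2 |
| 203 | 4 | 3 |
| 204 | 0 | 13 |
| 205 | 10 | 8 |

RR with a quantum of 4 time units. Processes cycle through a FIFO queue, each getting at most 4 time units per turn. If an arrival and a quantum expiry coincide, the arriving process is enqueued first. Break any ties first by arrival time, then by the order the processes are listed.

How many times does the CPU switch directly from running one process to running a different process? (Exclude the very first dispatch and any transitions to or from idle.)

Gantt: | 202 0-2 | 204 2-6 | 200 6-10 | 201 10-14 | 203 14-17 | 204 17-21 | 205 21-25 | 200 25-28 | 201 28-32 | 204 32-36 | 205 36-40 | 201 40-44 | 204 44-45 | 201 45-48 |
Completion: 200=28  201=48  202=2  203=17  204=45  205=40
Turnaround (C−A): 200=27  201=47  202=2  203=13  204=45  205=30

13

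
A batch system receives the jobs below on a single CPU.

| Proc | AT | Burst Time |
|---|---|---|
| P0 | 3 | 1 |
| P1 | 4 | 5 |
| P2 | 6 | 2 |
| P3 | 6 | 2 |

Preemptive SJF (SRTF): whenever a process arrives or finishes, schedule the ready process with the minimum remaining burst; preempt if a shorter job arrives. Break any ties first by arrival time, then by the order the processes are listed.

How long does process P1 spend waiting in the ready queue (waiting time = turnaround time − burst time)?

4

Schedule: | idle 0-3 | P0 3-4 | P1 4-6 | P2 6-8 | P3 8-10 | P1 10-13 |
Completion: P0=4  P1=13  P2=8  P3=10
Waiting(P1) = turnaround − burst = 9 − 5 = 4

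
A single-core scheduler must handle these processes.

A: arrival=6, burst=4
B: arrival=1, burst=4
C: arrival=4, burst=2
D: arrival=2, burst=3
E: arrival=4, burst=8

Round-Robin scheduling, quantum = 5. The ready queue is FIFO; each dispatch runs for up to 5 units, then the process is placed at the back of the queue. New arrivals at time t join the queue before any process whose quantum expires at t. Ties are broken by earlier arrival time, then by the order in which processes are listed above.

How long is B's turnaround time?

4

Timeline: | idle 0-1 | B 1-5 | D 5-8 | C 8-10 | E 10-15 | A 15-19 | E 19-22 |
Completion: A=19  B=5  C=10  D=8  E=22
Turnaround(B) = completion − arrival = 5 − 1 = 4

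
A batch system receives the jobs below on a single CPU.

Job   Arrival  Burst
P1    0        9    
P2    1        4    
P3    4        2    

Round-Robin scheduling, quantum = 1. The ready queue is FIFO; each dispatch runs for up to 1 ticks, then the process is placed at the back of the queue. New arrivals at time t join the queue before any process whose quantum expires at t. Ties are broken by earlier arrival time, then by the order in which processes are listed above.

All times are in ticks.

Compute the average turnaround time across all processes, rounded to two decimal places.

9.67

Schedule: | P1 0-1 | P2 1-2 | P1 2-3 | P2 3-4 | P1 4-5 | P3 5-6 | P2 6-7 | P1 7-8 | P3 8-9 | P2 9-10 | P1 10-15 |
Completion: P1=15  P2=10  P3=9
Turnaround (C−A): P1=15  P2=9  P3=5
Turnaround times: P1=15, P2=9, P3=5
Average turnaround = (15+9+5) / 3 = 29/3 = 9.67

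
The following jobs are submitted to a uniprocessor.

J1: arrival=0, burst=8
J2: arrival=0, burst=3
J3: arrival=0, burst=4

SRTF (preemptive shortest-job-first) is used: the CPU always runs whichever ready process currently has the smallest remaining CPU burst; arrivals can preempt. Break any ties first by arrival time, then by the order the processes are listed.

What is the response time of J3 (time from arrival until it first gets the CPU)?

3

Gantt: | J2 0-3 | J3 3-7 | J1 7-15 |
Completion: J1=15  J2=3  J3=7
Turnaround (C−A): J1=15  J2=3  J3=7
Response(J3) = first start − arrival = 3 − 0 = 3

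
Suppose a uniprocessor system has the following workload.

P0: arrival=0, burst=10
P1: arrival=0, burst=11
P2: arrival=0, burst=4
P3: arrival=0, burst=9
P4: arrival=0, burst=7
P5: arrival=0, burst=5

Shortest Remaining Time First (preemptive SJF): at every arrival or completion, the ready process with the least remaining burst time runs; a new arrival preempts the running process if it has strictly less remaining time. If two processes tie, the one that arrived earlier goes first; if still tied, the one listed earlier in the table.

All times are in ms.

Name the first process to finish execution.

Timeline: | P2 0-4 | P5 4-9 | P4 9-16 | P3 16-25 | P0 25-35 | P1 35-46 |
Completion: P0=35  P1=46  P2=4  P3=25  P4=16  P5=9
Turnaround (C−A): P0=35  P1=46  P2=4  P3=25  P4=16  P5=9
Finish order: P2 → P5 → P4 → P3 → P0 → P1

P2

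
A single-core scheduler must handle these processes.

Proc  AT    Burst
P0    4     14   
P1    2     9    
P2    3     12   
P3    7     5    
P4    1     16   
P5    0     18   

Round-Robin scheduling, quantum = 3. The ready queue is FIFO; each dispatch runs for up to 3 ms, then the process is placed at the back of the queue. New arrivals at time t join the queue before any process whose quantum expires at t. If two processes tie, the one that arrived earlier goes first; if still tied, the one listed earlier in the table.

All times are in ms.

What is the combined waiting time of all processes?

Schedule: | P5 0-3 | P4 3-6 | P1 6-9 | P2 9-12 | P5 12-15 | P0 15-18 | P4 18-21 | P3 21-24 | P1 24-27 | P2 27-30 | P5 30-33 | P0 33-36 | P4 36-39 | P3 39-41 | P1 41-44 | P2 44-47 | P5 47-50 | P0 50-53 | P4 53-56 | P2 56-59 | P5 59-62 | P0 62-65 | P4 65-68 | P5 68-71 | P0 71-73 | P4 73-74 |
Completion: P0=73  P1=44  P2=59  P3=41  P4=74  P5=71
Turnaround (C−A): P0=69  P1=42  P2=56  P3=34  P4=73  P5=71
Waiting = turnaround − burst: P0=55, P1=33, P2=44, P3=29, P4=57, P5=53
Total waiting = 55 + 33 + 44 + 29 + 57 + 53 = 271

271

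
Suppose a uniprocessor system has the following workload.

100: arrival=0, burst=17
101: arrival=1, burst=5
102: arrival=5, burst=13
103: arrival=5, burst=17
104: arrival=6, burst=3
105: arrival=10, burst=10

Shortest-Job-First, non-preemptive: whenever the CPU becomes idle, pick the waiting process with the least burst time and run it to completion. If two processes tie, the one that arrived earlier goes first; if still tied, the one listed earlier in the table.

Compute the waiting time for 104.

11

Schedule: | 100 0-17 | 104 17-20 | 101 20-25 | 105 25-35 | 102 35-48 | 103 48-65 |
Completion: 100=17  101=25  102=48  103=65  104=20  105=35
Waiting(104) = turnaround − burst = 14 − 3 = 11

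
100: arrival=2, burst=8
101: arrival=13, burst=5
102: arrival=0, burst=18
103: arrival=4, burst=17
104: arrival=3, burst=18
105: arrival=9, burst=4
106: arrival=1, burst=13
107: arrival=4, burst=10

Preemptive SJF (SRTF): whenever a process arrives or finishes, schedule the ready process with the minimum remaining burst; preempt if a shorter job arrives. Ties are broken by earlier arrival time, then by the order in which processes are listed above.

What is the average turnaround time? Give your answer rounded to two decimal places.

37.88

Schedule: | 102 0-1 | 106 1-2 | 100 2-10 | 105 10-14 | 101 14-19 | 107 19-29 | 106 29-41 | 102 41-58 | 103 58-75 | 104 75-93 |
Completion: 100=10  101=19  102=58  103=75  104=93  105=14  106=41  107=29
Turnaround times: 100=8, 101=6, 102=58, 103=71, 104=90, 105=5, 106=40, 107=25
Average turnaround = (8+6+58+71+90+5+40+25) / 8 = 303/8 = 37.88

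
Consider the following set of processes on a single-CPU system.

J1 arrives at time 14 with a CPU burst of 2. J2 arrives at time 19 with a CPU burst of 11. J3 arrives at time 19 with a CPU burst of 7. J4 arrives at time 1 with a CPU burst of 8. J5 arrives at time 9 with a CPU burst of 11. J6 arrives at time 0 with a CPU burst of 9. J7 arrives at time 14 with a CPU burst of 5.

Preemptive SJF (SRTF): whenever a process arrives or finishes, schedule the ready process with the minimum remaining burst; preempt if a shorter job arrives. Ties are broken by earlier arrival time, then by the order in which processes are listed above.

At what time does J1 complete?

16

Timeline: | J6 0-9 | J4 9-14 | J1 14-16 | J4 16-19 | J7 19-24 | J3 24-31 | J5 31-42 | J2 42-53 |
Completion: J1=16  J2=53  J3=31  J4=19  J5=42  J6=9  J7=24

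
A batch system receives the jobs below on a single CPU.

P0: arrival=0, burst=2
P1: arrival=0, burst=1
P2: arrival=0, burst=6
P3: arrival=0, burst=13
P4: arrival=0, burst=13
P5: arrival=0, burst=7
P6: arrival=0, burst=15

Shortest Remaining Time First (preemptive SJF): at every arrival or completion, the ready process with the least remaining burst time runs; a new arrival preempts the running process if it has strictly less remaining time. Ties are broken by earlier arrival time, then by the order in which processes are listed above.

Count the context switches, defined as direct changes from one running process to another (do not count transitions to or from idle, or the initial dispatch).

Schedule: | P1 0-1 | P0 1-3 | P2 3-9 | P5 9-16 | P3 16-29 | P4 29-42 | P6 42-57 |
Completion: P0=3  P1=1  P2=9  P3=29  P4=42  P5=16  P6=57

6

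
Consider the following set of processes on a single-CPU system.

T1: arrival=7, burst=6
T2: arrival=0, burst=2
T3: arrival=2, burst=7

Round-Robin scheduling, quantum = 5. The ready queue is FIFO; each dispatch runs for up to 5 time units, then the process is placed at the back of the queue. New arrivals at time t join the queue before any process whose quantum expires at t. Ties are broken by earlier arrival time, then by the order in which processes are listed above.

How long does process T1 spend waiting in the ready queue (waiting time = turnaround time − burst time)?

2

Timeline: | T2 0-2 | T3 2-7 | T1 7-12 | T3 12-14 | T1 14-15 |
Completion: T1=15  T2=2  T3=14
Waiting(T1) = turnaround − burst = 8 − 6 = 2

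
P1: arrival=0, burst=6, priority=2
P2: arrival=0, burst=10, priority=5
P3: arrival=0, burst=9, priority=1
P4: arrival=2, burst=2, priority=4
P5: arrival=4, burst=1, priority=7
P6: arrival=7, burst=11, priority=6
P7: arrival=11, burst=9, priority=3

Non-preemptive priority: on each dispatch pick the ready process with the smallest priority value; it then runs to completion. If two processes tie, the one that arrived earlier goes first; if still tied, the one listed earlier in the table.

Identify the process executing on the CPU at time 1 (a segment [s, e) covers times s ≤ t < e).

P3

Gantt: | P3 0-9 | P1 9-15 | P7 15-24 | P4 24-26 | P2 26-36 | P6 36-47 | P5 47-48 |
Completion: P1=15  P2=36  P3=9  P4=26  P5=48  P6=47  P7=24
Turnaround (C−A): P1=15  P2=36  P3=9  P4=24  P5=44  P6=40  P7=13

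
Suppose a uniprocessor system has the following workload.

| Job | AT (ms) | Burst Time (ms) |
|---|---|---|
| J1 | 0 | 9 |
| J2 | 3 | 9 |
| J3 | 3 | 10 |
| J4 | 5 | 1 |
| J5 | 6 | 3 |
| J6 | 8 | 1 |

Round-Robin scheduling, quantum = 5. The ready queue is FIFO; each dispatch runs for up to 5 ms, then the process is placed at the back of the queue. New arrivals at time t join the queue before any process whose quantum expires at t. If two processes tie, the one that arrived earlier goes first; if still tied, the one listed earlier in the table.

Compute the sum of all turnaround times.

Timeline: | J1 0-5 | J2 5-10 | J3 10-15 | J4 15-16 | J1 16-20 | J5 20-23 | J6 23-24 | J2 24-28 | J3 28-33 |
Completion: J1=20  J2=28  J3=33  J4=16  J5=23  J6=24
Turnaround (C−A): J1=20  J2=25  J3=30  J4=11  J5=17  J6=16
Turnaround = completion − arrival: J1=20, J2=25, J3=30, J4=11, J5=17, J6=16
Total turnaround = 20 + 25 + 30 + 11 + 17 + 16 = 119

119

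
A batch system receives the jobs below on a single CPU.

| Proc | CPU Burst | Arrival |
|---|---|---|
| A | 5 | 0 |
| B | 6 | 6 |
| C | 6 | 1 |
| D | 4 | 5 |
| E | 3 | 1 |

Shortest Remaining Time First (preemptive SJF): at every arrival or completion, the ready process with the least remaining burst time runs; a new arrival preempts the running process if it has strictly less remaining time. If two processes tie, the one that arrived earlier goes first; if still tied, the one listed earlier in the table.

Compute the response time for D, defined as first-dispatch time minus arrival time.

3

Schedule: | A 0-1 | E 1-4 | A 4-8 | D 8-12 | C 12-18 | B 18-24 |
Completion: A=8  B=24  C=18  D=12  E=4
Response(D) = first start − arrival = 8 − 5 = 3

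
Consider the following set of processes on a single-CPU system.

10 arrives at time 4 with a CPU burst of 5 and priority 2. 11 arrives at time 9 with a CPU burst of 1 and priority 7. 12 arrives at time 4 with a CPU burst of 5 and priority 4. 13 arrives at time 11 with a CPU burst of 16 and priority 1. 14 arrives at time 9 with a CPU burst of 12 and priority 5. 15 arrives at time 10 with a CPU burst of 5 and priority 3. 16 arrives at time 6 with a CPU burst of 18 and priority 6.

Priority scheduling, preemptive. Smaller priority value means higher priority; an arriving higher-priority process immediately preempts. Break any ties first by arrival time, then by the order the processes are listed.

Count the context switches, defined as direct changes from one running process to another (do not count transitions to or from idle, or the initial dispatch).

8

Schedule: | idle 0-4 | 10 4-9 | 12 9-10 | 15 10-11 | 13 11-27 | 15 27-31 | 12 31-35 | 14 35-47 | 16 47-65 | 11 65-66 |
Completion: 10=9  11=66  12=35  13=27  14=47  15=31  16=65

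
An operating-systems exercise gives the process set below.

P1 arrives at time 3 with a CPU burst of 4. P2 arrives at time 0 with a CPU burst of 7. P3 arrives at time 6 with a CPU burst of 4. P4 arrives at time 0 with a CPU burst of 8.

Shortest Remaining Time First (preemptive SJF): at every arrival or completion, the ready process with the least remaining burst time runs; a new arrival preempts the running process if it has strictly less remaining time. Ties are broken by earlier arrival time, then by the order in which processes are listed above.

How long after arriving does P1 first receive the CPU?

Schedule: | P2 0-7 | P1 7-11 | P3 11-15 | P4 15-23 |
Completion: P1=11  P2=7  P3=15  P4=23
Response(P1) = first start − arrival = 7 − 3 = 4

4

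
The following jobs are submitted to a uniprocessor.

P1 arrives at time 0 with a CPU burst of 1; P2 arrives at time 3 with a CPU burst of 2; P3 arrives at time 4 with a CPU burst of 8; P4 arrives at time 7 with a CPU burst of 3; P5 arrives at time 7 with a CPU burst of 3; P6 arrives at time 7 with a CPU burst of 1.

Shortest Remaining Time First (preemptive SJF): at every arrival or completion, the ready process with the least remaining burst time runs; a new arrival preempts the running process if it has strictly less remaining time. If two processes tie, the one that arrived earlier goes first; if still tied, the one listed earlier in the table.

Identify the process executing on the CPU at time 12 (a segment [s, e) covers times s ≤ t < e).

P5

Timeline: | P1 0-1 | idle 1-3 | P2 3-5 | P3 5-7 | P6 7-8 | P4 8-11 | P5 11-14 | P3 14-20 |
Completion: P1=1  P2=5  P3=20  P4=11  P5=14  P6=8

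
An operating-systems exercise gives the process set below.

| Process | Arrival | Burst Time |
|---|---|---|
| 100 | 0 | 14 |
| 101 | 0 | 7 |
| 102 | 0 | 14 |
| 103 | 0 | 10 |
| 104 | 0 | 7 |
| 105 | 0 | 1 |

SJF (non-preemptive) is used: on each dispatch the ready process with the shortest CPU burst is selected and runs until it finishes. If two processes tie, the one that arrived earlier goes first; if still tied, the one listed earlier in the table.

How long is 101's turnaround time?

Gantt: | 105 0-1 | 101 1-8 | 104 8-15 | 103 15-25 | 100 25-39 | 102 39-53 |
Completion: 100=39  101=8  102=53  103=25  104=15  105=1
Turnaround(101) = completion − arrival = 8 − 0 = 8

8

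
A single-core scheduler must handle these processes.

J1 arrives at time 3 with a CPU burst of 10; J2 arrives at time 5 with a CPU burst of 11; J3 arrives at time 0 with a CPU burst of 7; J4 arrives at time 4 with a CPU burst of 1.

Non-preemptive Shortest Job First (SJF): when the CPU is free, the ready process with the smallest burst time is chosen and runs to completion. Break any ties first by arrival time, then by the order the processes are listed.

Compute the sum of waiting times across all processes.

Schedule: | J3 0-7 | J4 7-8 | J1 8-18 | J2 18-29 |
Completion: J1=18  J2=29  J3=7  J4=8
Waiting = turnaround − burst: J1=5, J2=13, J3=0, J4=3
Total waiting = 5 + 13 + 0 + 3 = 21

21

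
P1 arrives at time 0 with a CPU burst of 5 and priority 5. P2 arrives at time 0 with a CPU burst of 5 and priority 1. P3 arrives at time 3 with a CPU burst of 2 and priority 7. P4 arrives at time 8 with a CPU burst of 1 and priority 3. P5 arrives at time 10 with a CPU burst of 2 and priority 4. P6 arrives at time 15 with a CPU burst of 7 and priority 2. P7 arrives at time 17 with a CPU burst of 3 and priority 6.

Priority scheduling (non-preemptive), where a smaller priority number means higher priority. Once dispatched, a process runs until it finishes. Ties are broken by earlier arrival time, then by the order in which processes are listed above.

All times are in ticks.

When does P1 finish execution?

Timeline: | P2 0-5 | P1 5-10 | P4 10-11 | P5 11-13 | P3 13-15 | P6 15-22 | P7 22-25 |
Completion: P1=10  P2=5  P3=15  P4=11  P5=13  P6=22  P7=25
Turnaround (C−A): P1=10  P2=5  P3=12  P4=3  P5=3  P6=7  P7=8

10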